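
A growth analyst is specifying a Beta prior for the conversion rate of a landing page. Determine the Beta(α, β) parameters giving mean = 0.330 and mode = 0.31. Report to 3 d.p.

With s = α+β: μ = α/s and mode = (α−1)/(s−2). Eliminating α = μs,
μs − 1 = m(s−2) ⇒ s(μ−m) = 1−2m ⇒ s = 0.38/0.020 = 19.0000.
So α = μs = 6.270, β = (1−μ)s = 12.730.

α = 6.270, β = 12.730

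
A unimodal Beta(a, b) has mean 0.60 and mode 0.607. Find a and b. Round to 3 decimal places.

Let s = a+b. Mean gives a = μs = 0.60s; mode gives (a−1)/(s−2) = 0.607.
Substituting: 0.60s − 1 = 0.607(s−2) = 0.607s − 1.214, so -0.007s = -0.214 and s = 30.5714.
Then a = 0.60×30.5714 = 18.343 and b = s−a = 12.229.

a = 18.343, b = 12.229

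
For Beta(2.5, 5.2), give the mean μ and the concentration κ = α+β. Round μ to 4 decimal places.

κ = α+β = 2.5+5.2 = 7.7; μ = α/κ = 2.5/7.7 = 0.3247.

μ = 0.3247, κ = 7.7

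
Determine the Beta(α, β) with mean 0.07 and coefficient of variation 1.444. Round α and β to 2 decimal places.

Var = (CV·μ)² = (1.444×0.07)² = 0.010217.
α+β = μ(1−μ)/Var − 1 = 0.0651/0.010217 − 1 = 5.3716.
Thus α = 0.07·5.3716 = 0.38 and β = 0.93·5.3716 = 5.00.

α = 0.38, β = 5.00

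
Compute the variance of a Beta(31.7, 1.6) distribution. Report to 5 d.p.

μ = 31.7/33.3 = 0.951952; Var = μ(1−μ)/(α+β+1) = 0.0457394/34.3 = 0.00133.

0.00133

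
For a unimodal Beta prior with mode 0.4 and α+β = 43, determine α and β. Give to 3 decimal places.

Mode = (α−1)/(κ−2) with κ = α+β, so α−1 = 0.4·41 = 16.400.
α = 17.400; β = κ − α = 25.600.

α = 17.400, β = 25.600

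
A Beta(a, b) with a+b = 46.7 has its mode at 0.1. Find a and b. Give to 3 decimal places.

For a,b>1 the mode is (a−1)/(a+b−2), so a = mode·(κ−2)+1 = 0.1×44.7+1 = 5.470.
And b = (1−mode)·(κ−2)+1 = 0.9×44.7+1 = 41.230.

a = 5.470, b = 41.230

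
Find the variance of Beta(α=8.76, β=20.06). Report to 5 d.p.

Var = αβ/[(α+β)²(α+β+1)] = (8.76×20.06)/(28.82²×29.82) = 175.7256/24768.265368 = 0.00709.

0.00709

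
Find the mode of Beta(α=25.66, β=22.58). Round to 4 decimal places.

0.5333

With α,β > 1, mode = (α−1)/(α+β−2) = 24.66/46.24 = 0.5333.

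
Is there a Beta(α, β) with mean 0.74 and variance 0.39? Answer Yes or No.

The Beta variance bound is σ² < μ(1−μ).
Here μ(1−μ) = 0.74×0.26 = 0.1924, and 0.39 ≥ 0.1924.

No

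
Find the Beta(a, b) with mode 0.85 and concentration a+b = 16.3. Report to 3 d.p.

a = 13.155, b = 3.145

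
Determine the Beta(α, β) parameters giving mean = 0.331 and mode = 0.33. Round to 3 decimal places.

α = 112.540, β = 227.460

With s = α+β: μ = α/s and mode = (α−1)/(s−2). Eliminating α = μs,
μs − 1 = m(s−2) ⇒ s(μ−m) = 1−2m ⇒ s = 0.34/0.001 = 340.0000.
So α = μs = 112.540, β = (1−μ)s = 227.460.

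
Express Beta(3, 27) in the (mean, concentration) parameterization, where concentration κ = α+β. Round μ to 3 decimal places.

κ = α+β = 3+27 = 30; μ = α/κ = 3/30 = 0.100.

μ = 0.100, κ = 30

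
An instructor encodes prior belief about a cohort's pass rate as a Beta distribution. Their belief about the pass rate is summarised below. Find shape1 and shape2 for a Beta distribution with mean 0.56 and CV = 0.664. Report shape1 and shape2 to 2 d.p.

σ = CV·μ = 0.664×0.56 = 0.37184, so σ² = 0.138265.
s+1 = μ(1−μ)/σ² = 0.2464/0.138265 = 1.7821, so s = shape1+shape2 = 0.7821.
shape1 = μs = 0.44, shape2 = (1−μ)s = 0.34.

shape1 = 0.44, shape2 = 0.34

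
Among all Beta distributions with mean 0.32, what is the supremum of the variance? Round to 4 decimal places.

0.2176

Var = μ(1−μ)/(α+β+1), which approaches μ(1−μ) as α+β → 0.
So the supremum is μ(1−μ) = 0.32×0.68 = 0.2176.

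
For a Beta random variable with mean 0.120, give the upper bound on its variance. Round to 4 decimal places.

Var = μ(1−μ)/(α+β+1), which approaches μ(1−μ) as α+β → 0.
So the supremum is μ(1−μ) = 0.120×0.880 = 0.1056.

0.1056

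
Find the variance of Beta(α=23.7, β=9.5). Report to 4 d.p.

μ = 23.7/33.2 = 0.713855; Var = μ(1−μ)/(α+β+1) = 0.2042659/34.2 = 0.0060.

0.0060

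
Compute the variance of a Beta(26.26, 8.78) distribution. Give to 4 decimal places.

0.0052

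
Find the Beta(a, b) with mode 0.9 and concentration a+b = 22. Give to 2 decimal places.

a = 19.00, b = 3.00

Since the density peak of Beta(a,b) is at (a−1)/(a+b−2),
a = 1 + 0.9(22−2) = 19.00 and b = 22 − 19.00 = 3.00.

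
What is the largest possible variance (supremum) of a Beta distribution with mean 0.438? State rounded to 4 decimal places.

0.2462

For fixed mean μ the Beta variance is μ(1−μ)/(α+β+1), increasing as α+β decreases.
Its least upper bound (not attained) is μ(1−μ) = 0.438·0.562 = 0.2462.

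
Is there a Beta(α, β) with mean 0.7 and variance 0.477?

A Beta with mean μ has variance μ(1−μ)/(α+β+1) < μ(1−μ).
Here μ(1−μ) = 0.7×0.3 = 0.21, and 0.477 ≥ 0.21.

No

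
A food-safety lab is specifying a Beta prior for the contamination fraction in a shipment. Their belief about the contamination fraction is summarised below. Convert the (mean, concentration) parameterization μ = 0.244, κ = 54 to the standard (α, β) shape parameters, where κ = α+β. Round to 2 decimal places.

Split κ in proportion μ : (1−μ): α = 0.244·54 = 13.18, β = 54 − 13.18 = 40.82.

α = 13.18, β = 40.82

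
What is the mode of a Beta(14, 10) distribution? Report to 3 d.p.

0.591

The density x^(α−1)(1−x)^(β−1) is maximised at (α−1)/(α+β−2) = 13/22 = 0.591.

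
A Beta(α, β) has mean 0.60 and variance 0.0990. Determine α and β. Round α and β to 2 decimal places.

Write ν = α+β; then α = μν and Var = μ(1−μ)/(ν+1).
ν = μ(1−μ)/Var − 1 = 0.2400/0.0990 − 1 = 1.4242.
α = 0.60·1.4242 = 0.85, β = 0.40·1.4242 = 0.57.

α = 0.85, β = 0.57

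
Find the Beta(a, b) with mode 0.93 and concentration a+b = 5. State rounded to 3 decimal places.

For a,b>1 the mode is (a−1)/(a+b−2), so a = mode·(κ−2)+1 = 0.93×3+1 = 3.790.
And b = (1−mode)·(κ−2)+1 = 0.07×3+1 = 1.210.

a = 3.790, b = 1.210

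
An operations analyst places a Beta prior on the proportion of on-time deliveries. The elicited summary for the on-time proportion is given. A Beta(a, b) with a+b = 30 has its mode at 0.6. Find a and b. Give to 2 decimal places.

Since the density peak of Beta(a,b) is at (a−1)/(a+b−2),
a = 1 + 0.6(30−2) = 17.80 and b = 30 − 17.80 = 12.20.

a = 17.80, b = 12.20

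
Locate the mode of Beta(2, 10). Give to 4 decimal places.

0.1000

The density x^(α−1)(1−x)^(β−1) is maximised at (α−1)/(α+β−2) = 1/10 = 0.1000.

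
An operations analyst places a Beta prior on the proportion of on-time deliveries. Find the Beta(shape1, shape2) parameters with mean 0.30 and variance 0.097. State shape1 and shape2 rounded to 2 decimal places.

shape1 = 0.35, shape2 = 0.82

By moment matching, shape1+shape2 = μ(1−μ)/σ² − 1 = (0.30·0.70)/0.097 − 1 = 2.1649 − 1 = 1.1649.
Since shape1/(shape1+shape2) = μ, shape1 = 0.30·1.1649 = 0.35 and shape2 = 0.70·1.1649 = 0.82.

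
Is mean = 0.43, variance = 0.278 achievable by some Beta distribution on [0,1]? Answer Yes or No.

No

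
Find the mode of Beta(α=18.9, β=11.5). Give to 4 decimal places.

0.6303

With α,β > 1, mode = (α−1)/(α+β−2) = 17.9/28.4 = 0.6303.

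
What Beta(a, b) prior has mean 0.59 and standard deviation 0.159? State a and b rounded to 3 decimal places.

σ² = 0.159² = 0.025281.
With s = a+b, Var = μ(1−μ)/(s+1), so s+1 = (0.59×0.41)/0.025281 = 9.5685 and s = 8.5685.
a = μs = 5.055, b = (1−μ)s = 3.513.

a = 5.055, b = 3.513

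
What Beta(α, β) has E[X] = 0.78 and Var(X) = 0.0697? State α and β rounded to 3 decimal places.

α = 1.140, β = 0.322

By moment matching, α+β = μ(1−μ)/σ² − 1 = (0.78·0.22)/0.0697 − 1 = 2.4620 − 1 = 1.4620.
Since α/(α+β) = μ, α = 0.78·1.4620 = 1.140 and β = 0.22·1.4620 = 0.322.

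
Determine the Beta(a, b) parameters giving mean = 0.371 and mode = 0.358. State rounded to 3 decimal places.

a = 8.105, b = 13.741

With s = a+b: μ = a/s and mode = (a−1)/(s−2). Eliminating a = μs,
μs − 1 = m(s−2) ⇒ s(μ−m) = 1−2m ⇒ s = 0.284/0.013 = 21.8462.
So a = μs = 8.105, b = (1−μ)s = 13.741.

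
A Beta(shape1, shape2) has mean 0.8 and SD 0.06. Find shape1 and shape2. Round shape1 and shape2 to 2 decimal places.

shape1 = 34.76, shape2 = 8.69

Variance = 0.06² = 0.0036. The moment-matching identity shape1+shape2 = μ(1−μ)/Var − 1 gives
shape1+shape2 = 0.16/0.0036 − 1 = 43.4444, so shape1 = μ·43.4444 = 34.76 and shape2 = (1−μ)·43.4444 = 8.69.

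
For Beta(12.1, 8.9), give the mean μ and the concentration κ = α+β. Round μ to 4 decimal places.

μ = 0.5762, κ = 21.0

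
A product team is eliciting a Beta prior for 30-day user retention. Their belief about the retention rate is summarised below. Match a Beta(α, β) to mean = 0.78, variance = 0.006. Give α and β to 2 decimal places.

Write ν = α+β; then α = μν and Var = μ(1−μ)/(ν+1).
ν = μ(1−μ)/Var − 1 = 0.1716/0.006 − 1 = 27.6000.
α = 0.78·27.6000 = 21.53, β = 0.22·27.6000 = 6.07.

α = 21.53, β = 6.07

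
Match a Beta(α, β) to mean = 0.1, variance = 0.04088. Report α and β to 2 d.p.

Write ν = α+β; then α = μν and Var = μ(1−μ)/(ν+1).
ν = μ(1−μ)/Var − 1 = 0.09/0.04088 − 1 = 1.2016.
α = 0.1·1.2016 = 0.12, β = 0.9·1.2016 = 1.08.

α = 0.12, β = 1.08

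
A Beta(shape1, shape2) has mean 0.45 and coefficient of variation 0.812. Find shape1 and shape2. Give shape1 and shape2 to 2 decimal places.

σ = CV·μ = 0.812×0.45 = 0.36540, so σ² = 0.133517.
s+1 = μ(1−μ)/σ² = 0.2475/0.133517 = 1.8537, so s = shape1+shape2 = 0.8537.
shape1 = μs = 0.38, shape2 = (1−μ)s = 0.47.

shape1 = 0.38, shape2 = 0.47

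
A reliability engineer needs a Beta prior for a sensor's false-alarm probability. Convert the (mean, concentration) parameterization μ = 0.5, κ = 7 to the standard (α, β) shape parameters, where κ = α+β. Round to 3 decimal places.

α = 3.500, β = 3.500

Split κ in proportion μ : (1−μ): α = 0.5·7 = 3.500, β = 7 − 3.500 = 3.500.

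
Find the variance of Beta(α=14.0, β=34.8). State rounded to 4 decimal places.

α+β = 48.8 and αβ = 487.20, so Var = αβ/[(α+β)²(α+β+1)] = 487.20/118595.712 = 0.0041.

0.0041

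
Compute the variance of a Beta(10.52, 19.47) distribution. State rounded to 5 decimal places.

0.00735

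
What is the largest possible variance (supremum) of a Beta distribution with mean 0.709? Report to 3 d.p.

0.206

Var = μ(1−μ)/(α+β+1), which approaches μ(1−μ) as α+β → 0.
So the supremum is μ(1−μ) = 0.709×0.291 = 0.206.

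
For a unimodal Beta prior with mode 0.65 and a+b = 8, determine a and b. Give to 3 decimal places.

For a,b>1 the mode is (a−1)/(a+b−2), so a = mode·(κ−2)+1 = 0.65×6+1 = 4.900.
And b = (1−mode)·(κ−2)+1 = 0.35×6+1 = 3.100.

a = 4.900, b = 3.100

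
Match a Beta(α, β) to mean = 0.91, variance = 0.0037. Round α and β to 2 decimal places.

By moment matching, α+β = μ(1−μ)/σ² − 1 = (0.91·0.09)/0.0037 − 1 = 22.1351 − 1 = 21.1351.
Since α/(α+β) = μ, α = 0.91·21.1351 = 19.23 and β = 0.09·21.1351 = 1.90.

α = 19.23, β = 1.90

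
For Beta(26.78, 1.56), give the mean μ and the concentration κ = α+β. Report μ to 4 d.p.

μ = 0.9450, κ = 28.34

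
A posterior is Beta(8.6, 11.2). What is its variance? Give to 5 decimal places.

α+β = 19.8 and αβ = 96.32, so Var = αβ/[(α+β)²(α+β+1)] = 96.32/8154.432 = 0.01181.

0.01181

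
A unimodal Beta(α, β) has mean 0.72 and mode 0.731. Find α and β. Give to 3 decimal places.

α = 30.240, β = 11.760

Let s = α+β. Mean gives α = μs = 0.72s; mode gives (α−1)/(s−2) = 0.731.
Substituting: 0.72s − 1 = 0.731(s−2) = 0.731s − 1.462, so -0.011s = -0.462 and s = 42.0000.
Then α = 0.72×42.0000 = 30.240 and β = s−α = 11.760.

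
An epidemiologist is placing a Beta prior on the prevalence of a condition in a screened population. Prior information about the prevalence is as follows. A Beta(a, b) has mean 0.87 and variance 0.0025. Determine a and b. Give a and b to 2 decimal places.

Let s = a+b. The Beta variance is μ(1−μ)/(s+1).
So s+1 = μ(1−μ)/σ² = (0.87×0.13)/0.0025 = 0.1131/0.0025 = 45.2400, giving s = 44.2400.
Then a = μs = 0.87×44.2400 = 38.49 and b = (1−μ)s = 0.13×44.2400 = 5.75.

a = 38.49, b = 5.75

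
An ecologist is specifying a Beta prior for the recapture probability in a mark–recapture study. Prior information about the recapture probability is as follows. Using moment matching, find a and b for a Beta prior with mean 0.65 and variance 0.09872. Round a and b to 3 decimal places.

a = 0.848, b = 0.457

Let s = a+b. The Beta variance is μ(1−μ)/(s+1).
So s+1 = μ(1−μ)/σ² = (0.65×0.35)/0.09872 = 0.2275/0.09872 = 2.3045, giving s = 1.3045.
Then a = μs = 0.65×1.3045 = 0.848 and b = (1−μ)s = 0.35×1.3045 = 0.457.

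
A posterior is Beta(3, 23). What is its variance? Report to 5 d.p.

μ = 3/26 = 0.115385; Var = μ(1−μ)/(α+β+1) = 0.1020710/27 = 0.00378.

0.00378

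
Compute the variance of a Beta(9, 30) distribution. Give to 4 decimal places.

0.0044

Var = αβ/[(α+β)²(α+β+1)] = (9×30)/(39²×40) = 270/60840 = 0.0044.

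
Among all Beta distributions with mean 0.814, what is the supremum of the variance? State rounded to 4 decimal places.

0.1514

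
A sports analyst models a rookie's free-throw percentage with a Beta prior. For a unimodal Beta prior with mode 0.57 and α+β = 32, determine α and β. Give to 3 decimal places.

α = 18.100, β = 13.900

Since the density peak of Beta(α,β) is at (α−1)/(α+β−2),
α = 1 + 0.57(32−2) = 18.100 and β = 32 − 18.100 = 13.900.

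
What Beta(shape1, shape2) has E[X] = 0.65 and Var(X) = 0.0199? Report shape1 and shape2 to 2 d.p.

Write ν = shape1+shape2; then shape1 = μν and Var = μ(1−μ)/(ν+1).
ν = μ(1−μ)/Var − 1 = 0.2275/0.0199 − 1 = 10.4322.
shape1 = 0.65·10.4322 = 6.78, shape2 = 0.35·10.4322 = 3.65.

shape1 = 6.78, shape2 = 3.65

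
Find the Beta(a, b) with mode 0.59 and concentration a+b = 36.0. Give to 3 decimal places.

a = 21.060, b = 14.940

Mode = (a−1)/(κ−2) with κ = a+b, so a−1 = 0.59·34.0 = 20.060.
a = 21.060; b = κ − a = 14.940.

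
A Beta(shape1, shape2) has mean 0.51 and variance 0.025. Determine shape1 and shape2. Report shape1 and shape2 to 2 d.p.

shape1 = 4.59, shape2 = 4.41

Write ν = shape1+shape2; then shape1 = μν and Var = μ(1−μ)/(ν+1).
ν = μ(1−μ)/Var − 1 = 0.2499/0.025 − 1 = 8.9960.
shape1 = 0.51·8.9960 = 4.59, shape2 = 0.49·8.9960 = 4.41.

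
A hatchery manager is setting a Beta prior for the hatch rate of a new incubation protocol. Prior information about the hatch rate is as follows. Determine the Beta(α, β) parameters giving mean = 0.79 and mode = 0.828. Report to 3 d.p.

α = 13.638, β = 3.625

Let s = α+β. Mean gives α = μs = 0.79s; mode gives (α−1)/(s−2) = 0.828.
Substituting: 0.79s − 1 = 0.828(s−2) = 0.828s − 1.656, so -0.038s = -0.656 and s = 17.2632.
Then α = 0.79×17.2632 = 13.638 and β = s−α = 3.625.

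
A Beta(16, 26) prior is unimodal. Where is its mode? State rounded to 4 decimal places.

With α,β > 1, mode = (α−1)/(α+β−2) = 15/40 = 0.3750.

0.3750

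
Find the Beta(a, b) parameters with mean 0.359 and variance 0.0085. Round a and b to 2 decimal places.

a = 9.36, b = 16.71

Let s = a+b. The Beta variance is μ(1−μ)/(s+1).
So s+1 = μ(1−μ)/σ² = (0.359×0.641)/0.0085 = 0.230119/0.0085 = 27.0728, giving s = 26.0728.
Then a = μs = 0.359×26.0728 = 9.36 and b = (1−μ)s = 0.641×26.0728 = 16.71.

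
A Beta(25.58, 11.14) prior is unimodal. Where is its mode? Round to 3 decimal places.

The density x^(α−1)(1−x)^(β−1) is maximised at (α−1)/(α+β−2) = 24.58/34.72 = 0.708.

0.708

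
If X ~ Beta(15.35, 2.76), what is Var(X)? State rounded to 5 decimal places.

0.00676

Var = αβ/[(α+β)²(α+β+1)] = (15.35×2.76)/(18.11²×19.11) = 42.3660/6267.546831 = 0.00676.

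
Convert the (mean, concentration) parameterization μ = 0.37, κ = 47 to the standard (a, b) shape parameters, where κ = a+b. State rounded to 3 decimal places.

a = 17.390, b = 29.610

Split κ in proportion μ : (1−μ): a = 0.37·47 = 17.390, b = 47 − 17.390 = 29.610.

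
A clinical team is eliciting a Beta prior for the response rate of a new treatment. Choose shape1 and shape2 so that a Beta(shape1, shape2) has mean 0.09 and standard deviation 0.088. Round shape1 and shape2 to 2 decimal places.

shape1 = 0.86, shape2 = 8.71

First σ² = 0.007744. Setting shape1 = μn, shape2 = (1−μ)n with n = shape1+shape2,
μ(1−μ)/(n+1) = 0.007744 ⇒ n+1 = 0.0819/0.007744 = 10.5759 ⇒ n = 9.5759.
Hence shape1 = 0.09×9.5759 = 0.86, shape2 = 0.91×9.5759 = 8.71.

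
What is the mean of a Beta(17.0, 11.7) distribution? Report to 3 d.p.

0.592

E[X] = α/(α+β) = 17.0/28.7 = 0.592.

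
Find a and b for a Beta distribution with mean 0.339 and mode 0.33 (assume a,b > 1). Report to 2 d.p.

a = 12.81, b = 24.97

Let s = a+b. Mean gives a = μs = 0.339s; mode gives (a−1)/(s−2) = 0.33.
Substituting: 0.339s − 1 = 0.33(s−2) = 0.33s − 0.66, so 0.009s = 0.34 and s = 37.7778.
Then a = 0.339×37.7778 = 12.81 and b = s−a = 24.97.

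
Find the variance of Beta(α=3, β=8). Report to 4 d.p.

0.0165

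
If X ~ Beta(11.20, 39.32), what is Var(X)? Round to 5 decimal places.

0.00335

Var = αβ/[(α+β)²(α+β+1)] = (11.20×39.32)/(50.52²×51.52) = 440.3840/131492.971008 = 0.00335.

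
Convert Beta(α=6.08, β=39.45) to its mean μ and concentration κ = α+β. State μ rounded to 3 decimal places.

κ = α+β = 6.08+39.45 = 45.53; μ = α/κ = 6.08/45.53 = 0.134.

μ = 0.134, κ = 45.53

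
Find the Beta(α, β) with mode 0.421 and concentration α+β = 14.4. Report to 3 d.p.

For α,β>1 the mode is (α−1)/(α+β−2), so α = mode·(κ−2)+1 = 0.421×12.4+1 = 6.220.
And β = (1−mode)·(κ−2)+1 = 0.579×12.4+1 = 8.180.

α = 6.220, β = 8.180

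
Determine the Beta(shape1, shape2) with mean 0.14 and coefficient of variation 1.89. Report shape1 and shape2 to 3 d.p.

shape1 = 0.101, shape2 = 0.619

σ = CV·μ = 1.89×0.14 = 0.26460, so σ² = 0.070013.
s+1 = μ(1−μ)/σ² = 0.1204/0.070013 = 1.7197, so s = shape1+shape2 = 0.7197.
shape1 = μs = 0.101, shape2 = (1−μ)s = 0.619.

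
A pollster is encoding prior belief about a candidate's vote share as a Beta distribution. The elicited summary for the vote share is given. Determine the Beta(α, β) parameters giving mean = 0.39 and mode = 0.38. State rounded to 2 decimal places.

α = 9.36, β = 14.64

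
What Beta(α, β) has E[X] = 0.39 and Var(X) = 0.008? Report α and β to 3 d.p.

By moment matching, α+β = μ(1−μ)/σ² − 1 = (0.39·0.61)/0.008 − 1 = 29.7375 − 1 = 28.7375.
Since α/(α+β) = μ, α = 0.39·28.7375 = 11.208 and β = 0.61·28.7375 = 17.530.

α = 11.208, β = 17.530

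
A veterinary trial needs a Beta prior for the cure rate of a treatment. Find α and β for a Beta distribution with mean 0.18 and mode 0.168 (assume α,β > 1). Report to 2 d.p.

With s = α+β: μ = α/s and mode = (α−1)/(s−2). Eliminating α = μs,
μs − 1 = m(s−2) ⇒ s(μ−m) = 1−2m ⇒ s = 0.664/0.012 = 55.3333.
So α = μs = 9.96, β = (1−μ)s = 45.37.

α = 9.96, β = 45.37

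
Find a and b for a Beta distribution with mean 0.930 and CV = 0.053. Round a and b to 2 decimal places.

a = 23.99, b = 1.81

Var = (CV·μ)² = (0.053×0.930)² = 0.002430.
a+b = μ(1−μ)/Var − 1 = 0.065100/0.002430 − 1 = 25.7956.
Thus a = 0.930·25.7956 = 23.99 and b = 0.070·25.7956 = 1.81.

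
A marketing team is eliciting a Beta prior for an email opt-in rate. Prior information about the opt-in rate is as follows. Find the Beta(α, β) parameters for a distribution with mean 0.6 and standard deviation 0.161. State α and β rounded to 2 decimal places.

α = 4.96, β = 3.30

σ² = 0.161² = 0.025921.
With s = α+β, Var = μ(1−μ)/(s+1), so s+1 = (0.6×0.4)/0.025921 = 9.2589 and s = 8.2589.
α = μs = 4.96, β = (1−μ)s = 3.30.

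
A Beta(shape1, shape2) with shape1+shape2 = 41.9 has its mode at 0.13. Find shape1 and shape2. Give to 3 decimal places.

Since the density peak of Beta(shape1,shape2) is at (shape1−1)/(shape1+shape2−2),
shape1 = 1 + 0.13(41.9−2) = 6.187 and shape2 = 41.9 − 6.187 = 35.713.

shape1 = 6.187, shape2 = 35.713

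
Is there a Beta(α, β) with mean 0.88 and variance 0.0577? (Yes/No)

Yes

The Beta variance bound is σ² < μ(1−μ).
Here μ(1−μ) = 0.88×0.12 = 0.1056, and 0.0577 < 0.1056.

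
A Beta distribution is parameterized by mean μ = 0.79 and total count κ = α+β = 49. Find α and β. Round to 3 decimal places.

α = μκ = 0.79×49 = 38.710 and β = (1−μ)κ = 0.21×49 = 10.290.

α = 38.710, β = 10.290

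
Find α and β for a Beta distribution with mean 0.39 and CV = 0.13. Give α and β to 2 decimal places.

α = 35.70, β = 55.85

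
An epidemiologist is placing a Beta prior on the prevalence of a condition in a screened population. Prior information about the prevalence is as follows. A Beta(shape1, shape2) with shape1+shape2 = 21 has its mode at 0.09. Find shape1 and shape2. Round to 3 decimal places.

shape1 = 2.710, shape2 = 18.290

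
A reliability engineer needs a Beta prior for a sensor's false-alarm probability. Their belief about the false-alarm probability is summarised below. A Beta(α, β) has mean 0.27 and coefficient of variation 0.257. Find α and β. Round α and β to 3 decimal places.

σ = CV·μ = 0.257×0.27 = 0.06939, so σ² = 0.004815.
s+1 = μ(1−μ)/σ² = 0.1971/0.004815 = 40.9348, so s = α+β = 39.9348.
α = μs = 10.782, β = (1−μ)s = 29.152.

α = 10.782, β = 29.152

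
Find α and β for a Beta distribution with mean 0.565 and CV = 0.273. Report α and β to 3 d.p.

α = 5.272, β = 4.059

Var = (CV·μ)² = (0.273×0.565)² = 0.023792.
α+β = μ(1−μ)/Var − 1 = 0.245775/0.023792 − 1 = 9.3304.
Thus α = 0.565·9.3304 = 5.272 and β = 0.435·9.3304 = 4.059.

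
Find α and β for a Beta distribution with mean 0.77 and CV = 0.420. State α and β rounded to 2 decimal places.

α = 0.53, β = 0.16

σ = CV·μ = 0.420×0.77 = 0.32340, so σ² = 0.104588.
s+1 = μ(1−μ)/σ² = 0.1771/0.104588 = 1.6933, so s = α+β = 0.6933.
α = μs = 0.53, β = (1−μ)s = 0.16.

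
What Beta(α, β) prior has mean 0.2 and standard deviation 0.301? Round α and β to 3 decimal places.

α = 0.153, β = 0.613

Variance = 0.301² = 0.090601. The moment-matching identity α+β = μ(1−μ)/Var − 1 gives
α+β = 0.16/0.090601 − 1 = 0.7660, so α = μ·0.7660 = 0.153 and β = (1−μ)·0.7660 = 0.613.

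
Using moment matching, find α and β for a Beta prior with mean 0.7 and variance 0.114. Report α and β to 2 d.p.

α = 0.59, β = 0.25

Write ν = α+β; then α = μν and Var = μ(1−μ)/(ν+1).
ν = μ(1−μ)/Var − 1 = 0.21/0.114 − 1 = 0.8421.
α = 0.7·0.8421 = 0.59, β = 0.3·0.8421 = 0.25.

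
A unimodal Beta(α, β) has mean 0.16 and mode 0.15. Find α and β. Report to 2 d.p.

With s = α+β: μ = α/s and mode = (α−1)/(s−2). Eliminating α = μs,
μs − 1 = m(s−2) ⇒ s(μ−m) = 1−2m ⇒ s = 0.70/0.01 = 70.0000.
So α = μs = 11.20, β = (1−μ)s = 58.80.

α = 11.20, β = 58.80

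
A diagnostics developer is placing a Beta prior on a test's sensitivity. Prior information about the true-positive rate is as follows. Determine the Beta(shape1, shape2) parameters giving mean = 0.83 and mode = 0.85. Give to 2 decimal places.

shape1 = 29.05, shape2 = 5.95

With s = shape1+shape2: μ = shape1/s and mode = (shape1−1)/(s−2). Eliminating shape1 = μs,
μs − 1 = m(s−2) ⇒ s(μ−m) = 1−2m ⇒ s = -0.70/-0.02 = 35.0000.
So shape1 = μs = 29.05, shape2 = (1−μ)s = 5.95.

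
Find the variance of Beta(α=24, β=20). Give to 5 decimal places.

0.00551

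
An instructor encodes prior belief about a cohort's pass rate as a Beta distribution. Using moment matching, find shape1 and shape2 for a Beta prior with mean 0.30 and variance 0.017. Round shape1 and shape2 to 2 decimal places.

Let s = shape1+shape2. The Beta variance is μ(1−μ)/(s+1).
So s+1 = μ(1−μ)/σ² = (0.30×0.70)/0.017 = 0.2100/0.017 = 12.3529, giving s = 11.3529.
Then shape1 = μs = 0.30×11.3529 = 3.41 and shape2 = (1−μ)s = 0.70×11.3529 = 7.95.

shape1 = 3.41, shape2 = 7.95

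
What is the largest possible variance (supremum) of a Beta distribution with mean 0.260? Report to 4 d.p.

Var = μ(1−μ)/(α+β+1), which approaches μ(1−μ) as α+β → 0.
So the supremum is μ(1−μ) = 0.260×0.740 = 0.1924.

0.1924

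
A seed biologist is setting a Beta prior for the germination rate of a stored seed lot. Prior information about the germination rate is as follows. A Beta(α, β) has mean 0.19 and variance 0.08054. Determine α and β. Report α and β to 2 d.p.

α = 0.17, β = 0.74

By moment matching, α+β = μ(1−μ)/σ² − 1 = (0.19·0.81)/0.08054 − 1 = 1.9109 − 1 = 0.9109.
Since α/(α+β) = μ, α = 0.19·0.9109 = 0.17 and β = 0.81·0.9109 = 0.74.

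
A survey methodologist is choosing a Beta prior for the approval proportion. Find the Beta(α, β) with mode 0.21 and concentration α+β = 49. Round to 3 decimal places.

α = 10.870, β = 38.130

Since the density peak of Beta(α,β) is at (α−1)/(α+β−2),
α = 1 + 0.21(49−2) = 10.870 and β = 49 − 10.870 = 38.130.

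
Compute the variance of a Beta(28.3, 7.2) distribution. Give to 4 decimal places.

0.0044

α+β = 35.5 and αβ = 203.76, so Var = αβ/[(α+β)²(α+β+1)] = 203.76/45999.125 = 0.0044.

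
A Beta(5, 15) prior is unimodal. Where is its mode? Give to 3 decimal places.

The density x^(α−1)(1−x)^(β−1) is maximised at (α−1)/(α+β−2) = 4/18 = 0.222.

0.222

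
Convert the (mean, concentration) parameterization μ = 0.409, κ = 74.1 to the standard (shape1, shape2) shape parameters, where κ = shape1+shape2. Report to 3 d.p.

shape1 = 30.307, shape2 = 43.793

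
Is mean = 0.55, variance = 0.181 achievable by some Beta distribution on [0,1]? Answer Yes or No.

Yes

For any Beta, Var(X) < E[X]·(1−E[X]).
Here μ(1−μ) = 0.55×0.45 = 0.2475, and 0.181 < 0.2475.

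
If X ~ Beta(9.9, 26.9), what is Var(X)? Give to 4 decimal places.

0.0052

μ = 9.9/36.8 = 0.269022; Var = μ(1−μ)/(α+β+1) = 0.1966490/37.8 = 0.0052.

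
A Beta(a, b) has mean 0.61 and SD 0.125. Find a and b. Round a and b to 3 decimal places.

a = 8.678, b = 5.548

σ² = 0.125² = 0.015625.
With s = a+b, Var = μ(1−μ)/(s+1), so s+1 = (0.61×0.39)/0.015625 = 15.2256 and s = 14.2256.
a = μs = 8.678, b = (1−μ)s = 5.548.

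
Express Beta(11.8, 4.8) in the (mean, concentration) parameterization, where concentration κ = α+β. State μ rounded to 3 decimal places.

μ = 0.711, κ = 16.6

κ = α+β = 11.8+4.8 = 16.6; μ = α/κ = 11.8/16.6 = 0.711.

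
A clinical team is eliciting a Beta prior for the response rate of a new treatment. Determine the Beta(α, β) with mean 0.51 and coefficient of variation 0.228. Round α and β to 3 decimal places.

α = 8.916, β = 8.566

Var = (CV·μ)² = (0.228×0.51)² = 0.013521.
α+β = μ(1−μ)/Var − 1 = 0.2499/0.013521 − 1 = 17.4823.
Thus α = 0.51·17.4823 = 8.916 and β = 0.49·17.4823 = 8.566.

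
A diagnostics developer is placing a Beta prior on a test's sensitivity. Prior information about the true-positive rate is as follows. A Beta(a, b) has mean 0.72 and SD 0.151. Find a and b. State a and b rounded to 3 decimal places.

a = 5.646, b = 2.196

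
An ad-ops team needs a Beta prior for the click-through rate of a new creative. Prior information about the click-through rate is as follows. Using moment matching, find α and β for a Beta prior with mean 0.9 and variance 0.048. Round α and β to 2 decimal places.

α = 0.79, β = 0.09

Let s = α+β. The Beta variance is μ(1−μ)/(s+1).
So s+1 = μ(1−μ)/σ² = (0.9×0.1)/0.048 = 0.09/0.048 = 1.8750, giving s = 0.8750.
Then α = μs = 0.9×0.8750 = 0.79 and β = (1−μ)s = 0.1×0.8750 = 0.09.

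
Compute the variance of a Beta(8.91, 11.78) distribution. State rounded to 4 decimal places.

0.0113

Var = αβ/[(α+β)²(α+β+1)] = (8.91×11.78)/(20.69²×21.69) = 104.9598/9284.970609 = 0.0113.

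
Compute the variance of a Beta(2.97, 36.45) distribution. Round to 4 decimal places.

Var = αβ/[(α+β)²(α+β+1)] = (2.97×36.45)/(39.42²×40.42) = 108.2565/62810.109288 = 0.0017.

0.0017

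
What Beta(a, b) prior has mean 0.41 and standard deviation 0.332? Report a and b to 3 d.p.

a = 0.490, b = 0.705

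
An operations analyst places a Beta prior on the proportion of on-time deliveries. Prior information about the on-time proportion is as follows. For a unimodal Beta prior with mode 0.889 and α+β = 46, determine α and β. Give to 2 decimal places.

α = 40.12, β = 5.88

For α,β>1 the mode is (α−1)/(α+β−2), so α = mode·(κ−2)+1 = 0.889×44+1 = 40.12.
And β = (1−mode)·(κ−2)+1 = 0.111×44+1 = 5.88.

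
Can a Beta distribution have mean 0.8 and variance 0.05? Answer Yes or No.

A Beta with mean μ has variance μ(1−μ)/(α+β+1) < μ(1−μ).
Here μ(1−μ) = 0.8×0.2 = 0.16, and 0.05 < 0.16.

Yes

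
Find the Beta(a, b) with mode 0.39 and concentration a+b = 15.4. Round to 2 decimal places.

Mode = (a−1)/(κ−2) with κ = a+b, so a−1 = 0.39·13.4 = 5.23.
a = 6.23; b = κ − a = 9.17.

a = 6.23, b = 9.17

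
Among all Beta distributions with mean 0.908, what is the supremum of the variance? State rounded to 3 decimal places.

0.084

For fixed mean μ the Beta variance is μ(1−μ)/(α+β+1), increasing as α+β decreases.
Its least upper bound (not attained) is μ(1−μ) = 0.908·0.092 = 0.084.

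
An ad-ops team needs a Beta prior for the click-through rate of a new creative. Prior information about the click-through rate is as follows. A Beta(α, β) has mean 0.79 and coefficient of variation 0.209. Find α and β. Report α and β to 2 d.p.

σ = CV·μ = 0.209×0.79 = 0.16511, so σ² = 0.027261.
s+1 = μ(1−μ)/σ² = 0.1659/0.027261 = 6.0855, so s = α+β = 5.0855.
α = μs = 4.02, β = (1−μ)s = 1.07.

α = 4.02, β = 1.07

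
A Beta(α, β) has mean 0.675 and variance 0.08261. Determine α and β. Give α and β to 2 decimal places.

α = 1.12, β = 0.54

Write ν = α+β; then α = μν and Var = μ(1−μ)/(ν+1).
ν = μ(1−μ)/Var − 1 = 0.219375/0.08261 − 1 = 1.6556.
α = 0.675·1.6556 = 1.12, β = 0.325·1.6556 = 0.54.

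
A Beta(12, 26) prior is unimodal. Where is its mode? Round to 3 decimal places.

0.306

With α,β > 1, mode = (α−1)/(α+β−2) = 11/36 = 0.306.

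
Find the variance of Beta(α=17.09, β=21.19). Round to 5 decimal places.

μ = 17.09/38.28 = 0.446447; Var = μ(1−μ)/(α+β+1) = 0.2471321/39.28 = 0.00629.

0.00629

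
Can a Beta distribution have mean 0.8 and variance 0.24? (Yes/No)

No

For any Beta, Var(X) < E[X]·(1−E[X]).
Here μ(1−μ) = 0.8×0.2 = 0.16, and 0.24 ≥ 0.16.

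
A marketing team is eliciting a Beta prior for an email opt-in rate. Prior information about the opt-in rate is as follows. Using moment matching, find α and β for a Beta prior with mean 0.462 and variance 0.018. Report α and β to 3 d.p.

Write ν = α+β; then α = μν and Var = μ(1−μ)/(ν+1).
ν = μ(1−μ)/Var − 1 = 0.248556/0.018 − 1 = 12.8087.
α = 0.462·12.8087 = 5.918, β = 0.538·12.8087 = 6.891.

α = 5.918, β = 6.891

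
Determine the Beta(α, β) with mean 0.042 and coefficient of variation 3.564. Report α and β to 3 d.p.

α = 0.033, β = 0.762

σ = CV·μ = 3.564×0.042 = 0.14969, so σ² = 0.022406.
s+1 = μ(1−μ)/σ² = 0.040236/0.022406 = 1.7957, so s = α+β = 0.7957.
α = μs = 0.033, β = (1−μ)s = 0.762.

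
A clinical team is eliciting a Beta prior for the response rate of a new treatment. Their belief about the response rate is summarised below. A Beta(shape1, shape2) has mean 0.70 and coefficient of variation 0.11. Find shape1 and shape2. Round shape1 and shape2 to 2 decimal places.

Var = (CV·μ)² = (0.11×0.70)² = 0.005929.
shape1+shape2 = μ(1−μ)/Var − 1 = 0.2100/0.005929 − 1 = 34.4191.
Thus shape1 = 0.70·34.4191 = 24.09 and shape2 = 0.30·34.4191 = 10.33.

shape1 = 24.09, shape2 = 10.33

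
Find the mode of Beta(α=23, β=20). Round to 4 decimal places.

0.5366

With α,β > 1, mode = (α−1)/(α+β−2) = 22/41 = 0.5366.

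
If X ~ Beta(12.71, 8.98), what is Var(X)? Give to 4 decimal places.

0.0107

μ = 12.71/21.69 = 0.585984; Var = μ(1−μ)/(α+β+1) = 0.2426067/22.69 = 0.0107.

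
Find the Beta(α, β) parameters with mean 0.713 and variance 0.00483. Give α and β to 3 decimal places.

Write ν = α+β; then α = μν and Var = μ(1−μ)/(ν+1).
ν = μ(1−μ)/Var − 1 = 0.204631/0.00483 − 1 = 41.3667.
α = 0.713·41.3667 = 29.494, β = 0.287·41.3667 = 11.872.

α = 29.494, β = 11.872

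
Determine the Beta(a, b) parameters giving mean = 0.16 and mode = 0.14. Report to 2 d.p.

a = 5.76, b = 30.24

With s = a+b: μ = a/s and mode = (a−1)/(s−2). Eliminating a = μs,
μs − 1 = m(s−2) ⇒ s(μ−m) = 1−2m ⇒ s = 0.72/0.02 = 36.0000.
So a = μs = 5.76, b = (1−μ)s = 30.24.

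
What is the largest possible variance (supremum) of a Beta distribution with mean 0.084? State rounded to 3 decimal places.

0.077

Var = μ(1−μ)/(α+β+1), which approaches μ(1−μ) as α+β → 0.
So the supremum is μ(1−μ) = 0.084×0.916 = 0.077.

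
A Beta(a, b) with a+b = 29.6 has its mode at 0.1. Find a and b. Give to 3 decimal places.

a = 3.760, b = 25.840

Since the density peak of Beta(a,b) is at (a−1)/(a+b−2),
a = 1 + 0.1(29.6−2) = 3.760 and b = 29.6 − 3.760 = 25.840.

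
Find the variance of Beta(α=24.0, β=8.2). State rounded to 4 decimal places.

0.0057

α+β = 32.2 and αβ = 196.80, so Var = αβ/[(α+β)²(α+β+1)] = 196.80/34423.088 = 0.0057.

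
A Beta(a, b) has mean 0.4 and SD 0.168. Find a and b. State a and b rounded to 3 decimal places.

a = 3.001, b = 4.502

σ² = 0.168² = 0.028224.
With s = a+b, Var = μ(1−μ)/(s+1), so s+1 = (0.4×0.6)/0.028224 = 8.5034 and s = 7.5034.
a = μs = 3.001, b = (1−μ)s = 4.502.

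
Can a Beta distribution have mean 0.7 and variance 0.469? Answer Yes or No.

No

A Beta with mean μ has variance μ(1−μ)/(α+β+1) < μ(1−μ).
Here μ(1−μ) = 0.7×0.3 = 0.21, and 0.469 ≥ 0.21.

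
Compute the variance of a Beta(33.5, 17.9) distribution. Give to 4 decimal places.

μ = 33.5/51.4 = 0.651751; Var = μ(1−μ)/(α+β+1) = 0.2269716/52.4 = 0.0043.

0.0043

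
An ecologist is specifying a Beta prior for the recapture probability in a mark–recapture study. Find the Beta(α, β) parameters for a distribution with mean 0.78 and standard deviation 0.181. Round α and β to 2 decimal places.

σ² = 0.181² = 0.032761.
With s = α+β, Var = μ(1−μ)/(s+1), so s+1 = (0.78×0.22)/0.032761 = 5.2379 and s = 4.2379.
α = μs = 3.31, β = (1−μ)s = 0.93.

α = 3.31, β = 0.93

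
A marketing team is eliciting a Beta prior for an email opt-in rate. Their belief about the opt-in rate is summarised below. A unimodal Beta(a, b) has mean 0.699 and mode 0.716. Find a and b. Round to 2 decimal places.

Let s = a+b. Mean gives a = μs = 0.699s; mode gives (a−1)/(s−2) = 0.716.
Substituting: 0.699s − 1 = 0.716(s−2) = 0.716s − 1.432, so -0.017s = -0.432 and s = 25.4118.
Then a = 0.699×25.4118 = 17.76 and b = s−a = 7.65.

a = 17.76, b = 7.65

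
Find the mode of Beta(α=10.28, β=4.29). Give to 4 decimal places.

The density x^(α−1)(1−x)^(β−1) is maximised at (α−1)/(α+β−2) = 9.28/12.57 = 0.7383.

0.7383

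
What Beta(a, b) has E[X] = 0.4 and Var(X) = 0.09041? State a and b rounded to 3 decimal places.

a = 0.662, b = 0.993

Write ν = a+b; then a = μν and Var = μ(1−μ)/(ν+1).
ν = μ(1−μ)/Var − 1 = 0.24/0.09041 − 1 = 1.6546.
a = 0.4·1.6546 = 0.662, b = 0.6·1.6546 = 0.993.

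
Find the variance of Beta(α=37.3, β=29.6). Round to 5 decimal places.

0.00363

μ = 37.3/66.9 = 0.557549; Var = μ(1−μ)/(α+β+1) = 0.2466882/67.9 = 0.00363.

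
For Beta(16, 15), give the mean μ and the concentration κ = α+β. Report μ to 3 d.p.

κ = α+β = 16+15 = 31; μ = α/κ = 16/31 = 0.516.

μ = 0.516, κ = 31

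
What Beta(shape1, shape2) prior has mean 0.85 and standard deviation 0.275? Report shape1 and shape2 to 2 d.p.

shape1 = 0.58, shape2 = 0.10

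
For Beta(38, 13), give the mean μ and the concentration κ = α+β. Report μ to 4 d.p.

κ = α+β = 38+13 = 51; μ = α/κ = 38/51 = 0.7451.

μ = 0.7451, κ = 51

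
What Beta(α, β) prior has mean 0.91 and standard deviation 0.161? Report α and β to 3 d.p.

α = 1.965, β = 0.194

σ² = 0.161² = 0.025921.
With s = α+β, Var = μ(1−μ)/(s+1), so s+1 = (0.91×0.09)/0.025921 = 3.1596 and s = 2.1596.
α = μs = 1.965, β = (1−μ)s = 0.194.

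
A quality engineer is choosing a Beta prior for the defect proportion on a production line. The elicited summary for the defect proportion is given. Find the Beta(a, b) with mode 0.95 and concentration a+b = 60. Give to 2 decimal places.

For a,b>1 the mode is (a−1)/(a+b−2), so a = mode·(κ−2)+1 = 0.95×58+1 = 56.10.
And b = (1−mode)·(κ−2)+1 = 0.05×58+1 = 3.90.

a = 56.10, b = 3.90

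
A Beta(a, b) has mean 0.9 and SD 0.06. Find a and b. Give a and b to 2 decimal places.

a = 21.60, b = 2.40

First σ² = 0.0036. Setting a = μn, b = (1−μ)n with n = a+b,
μ(1−μ)/(n+1) = 0.0036 ⇒ n+1 = 0.09/0.0036 = 25.0000 ⇒ n = 24.0000.
Hence a = 0.9×24.0000 = 21.60, b = 0.1×24.0000 = 2.40.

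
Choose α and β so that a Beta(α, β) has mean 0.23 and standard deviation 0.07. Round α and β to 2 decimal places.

α = 8.08, β = 27.06

Variance = 0.07² = 0.0049. The moment-matching identity α+β = μ(1−μ)/Var − 1 gives
α+β = 0.1771/0.0049 − 1 = 35.1429, so α = μ·35.1429 = 8.08 and β = (1−μ)·35.1429 = 27.06.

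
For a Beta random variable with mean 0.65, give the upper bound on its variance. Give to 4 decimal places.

For fixed mean μ the Beta variance is μ(1−μ)/(α+β+1), increasing as α+β decreases.
Its least upper bound (not attained) is μ(1−μ) = 0.65·0.35 = 0.2275.

0.2275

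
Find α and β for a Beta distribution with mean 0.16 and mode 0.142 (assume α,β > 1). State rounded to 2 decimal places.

α = 6.36, β = 33.41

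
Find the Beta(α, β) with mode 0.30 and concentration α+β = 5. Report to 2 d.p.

For α,β>1 the mode is (α−1)/(α+β−2), so α = mode·(κ−2)+1 = 0.30×3+1 = 1.90.
And β = (1−mode)·(κ−2)+1 = 0.70×3+1 = 3.10.

α = 1.90, β = 3.10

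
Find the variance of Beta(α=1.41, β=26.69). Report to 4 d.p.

μ = 1.41/28.10 = 0.050178; Var = μ(1−μ)/(α+β+1) = 0.0476601/29.10 = 0.0016.

0.0016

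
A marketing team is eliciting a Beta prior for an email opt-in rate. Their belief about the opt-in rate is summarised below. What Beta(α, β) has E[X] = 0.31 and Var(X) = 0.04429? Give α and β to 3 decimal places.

α = 1.187, β = 2.642

Let s = α+β. The Beta variance is μ(1−μ)/(s+1).
So s+1 = μ(1−μ)/σ² = (0.31×0.69)/0.04429 = 0.2139/0.04429 = 4.8295, giving s = 3.8295.
Then α = μs = 0.31×3.8295 = 1.187 and β = (1−μ)s = 0.69×3.8295 = 2.642.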